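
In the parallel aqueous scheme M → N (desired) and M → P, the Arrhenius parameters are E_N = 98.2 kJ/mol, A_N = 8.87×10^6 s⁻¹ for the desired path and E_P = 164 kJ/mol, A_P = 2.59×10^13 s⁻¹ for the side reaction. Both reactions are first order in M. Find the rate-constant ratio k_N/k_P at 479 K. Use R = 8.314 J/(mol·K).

5.13

Since both paths have the same order in M, the concentration cancels and S_{N/P} = k_N/k_P = (A_N/A_P)·exp[(E_P−E_N)/(RT)].
(E_P−E_N)/(RT) = (164−98.2)×10³/(8.314×479) = 65800/3982 = 16.52.
k_N/k_P = (8.87×10^6/2.59×10^13)·exp(16.52) = 3.425×10^-7 × 1.499×10^7 = 5.13.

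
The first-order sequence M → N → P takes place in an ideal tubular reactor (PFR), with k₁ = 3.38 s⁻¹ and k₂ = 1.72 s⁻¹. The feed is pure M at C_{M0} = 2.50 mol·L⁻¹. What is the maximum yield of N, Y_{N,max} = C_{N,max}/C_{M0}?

For a first-order series the maximum intermediate yield is C_{N,max}/C_{M0} = (k₁/k₂)^[k₂/(k₂−k₁)].
= (3.38/1.72)^(1.72/(1.72−3.38)) = (1.965)^(-1.036) = 0.4966.

0.497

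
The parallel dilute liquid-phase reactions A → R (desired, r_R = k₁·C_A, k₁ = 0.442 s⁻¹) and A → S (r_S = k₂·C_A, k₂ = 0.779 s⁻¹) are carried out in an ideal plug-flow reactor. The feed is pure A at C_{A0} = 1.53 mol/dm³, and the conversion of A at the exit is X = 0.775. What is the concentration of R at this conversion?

0.429 mol/dm³

C_A = C_{A0}(1−X) = 0.3442 mol/dm³.
Both paths are first order in A, so the instantaneous fraction to R is constant: dC_R/d(−C_A) = k₁/(k₁+k₂) = 0.3620.
C_R = 0.3620·(C_{A0}−C_A) = 0.3620×1.186 = 0.429 mol/dm³.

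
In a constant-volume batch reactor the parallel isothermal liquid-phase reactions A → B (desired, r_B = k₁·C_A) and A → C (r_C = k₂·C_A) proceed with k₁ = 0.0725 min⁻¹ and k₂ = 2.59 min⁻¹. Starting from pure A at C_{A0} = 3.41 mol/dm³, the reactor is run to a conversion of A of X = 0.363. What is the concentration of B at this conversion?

C_A = C_{A0}(1−X) = 2.172 mol/dm³.
Both paths are first order in A, so the instantaneous fraction to B is constant: dC_B/d(−C_A) = k₁/(k₁+k₂) = 0.02723.
C_B = 0.02723·(C_{A0}−C_A) = 0.02723×1.238 = 0.0337 mol/dm³.

0.0337 mol/dm³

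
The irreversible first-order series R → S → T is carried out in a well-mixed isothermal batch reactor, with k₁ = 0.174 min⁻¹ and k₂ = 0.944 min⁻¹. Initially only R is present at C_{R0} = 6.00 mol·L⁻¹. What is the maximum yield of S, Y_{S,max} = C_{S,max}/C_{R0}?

Evaluating C_S at t_opt = ln(k₂/k₁)/(k₂−k₁) gives C_{S,max}/C_{R0} = (k₁/k₂)^[k₂/(k₂−k₁)].
= (0.174/0.944)^(0.944/(0.944−0.174)) = (0.1843)^(1.226) = 0.1258.

0.126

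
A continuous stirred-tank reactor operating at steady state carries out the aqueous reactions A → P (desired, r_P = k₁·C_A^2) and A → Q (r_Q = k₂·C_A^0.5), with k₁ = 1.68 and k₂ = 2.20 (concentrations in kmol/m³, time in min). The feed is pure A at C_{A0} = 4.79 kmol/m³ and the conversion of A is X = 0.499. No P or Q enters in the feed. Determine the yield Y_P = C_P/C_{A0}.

Exit C_A = C_{A0}(1−X) = 4.79×0.501 = 2.400 kmol/m³.
A CSTR operates uniformly at the exit composition, giving r_P = 9.675 and r_Q = 3.408 (each k·C_A^n at C_A = 2.400).
Fraction of consumed A going to P: r_P/(r_P+r_Q) = 0.7395.
C_P = 0.7395·C_{A0}·X = 0.7395×4.79×0.499 = 1.77 kmol/m³; Y_P = C_P/C_{A0} = 0.369.

0.369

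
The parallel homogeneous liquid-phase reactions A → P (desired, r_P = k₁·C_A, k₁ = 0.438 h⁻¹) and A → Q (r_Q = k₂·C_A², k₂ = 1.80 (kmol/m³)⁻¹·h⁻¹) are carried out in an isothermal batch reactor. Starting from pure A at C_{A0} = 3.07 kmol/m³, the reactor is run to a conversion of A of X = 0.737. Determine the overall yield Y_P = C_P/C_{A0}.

0.0910

C_A = C_{A0}(1−X) = 0.8074 kmol/m³.
Along a PFR/batch, dC_P/dC_A = −r_P/(r_P+r_Q) = −k₁/(k₁+k₂·C_A).
Integrating from C_{A0} to C_A: C_P = (0.438/1.80)·ln[(0.438+1.80·3.07)/(0.438+1.80·0.807)] = 0.2433·ln(5.964/1.891) = 0.2795 kmol/m³.
Y_P = C_P/C_{A0} = 0.2795/3.07 = 0.0910.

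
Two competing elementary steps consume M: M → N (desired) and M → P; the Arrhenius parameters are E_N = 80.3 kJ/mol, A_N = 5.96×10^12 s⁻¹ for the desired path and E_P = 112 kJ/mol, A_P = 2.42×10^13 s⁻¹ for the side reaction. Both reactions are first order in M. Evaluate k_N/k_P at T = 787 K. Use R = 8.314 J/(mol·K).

31.3

k_N/k_P = (A_N/A_P)·exp[−(E_N−E_P)/(RT)] = (A_N/A_P)·exp[(E_P−E_N)/(RT)].
(E_P−E_N)/(RT) = (112−80.3)×10³/(8.314×787) = 31700/6543 = 4.845.
k_N/k_P = (5.96×10^12/2.42×10^13)·exp(4.845) = 0.2463 × 127.1 = 31.3.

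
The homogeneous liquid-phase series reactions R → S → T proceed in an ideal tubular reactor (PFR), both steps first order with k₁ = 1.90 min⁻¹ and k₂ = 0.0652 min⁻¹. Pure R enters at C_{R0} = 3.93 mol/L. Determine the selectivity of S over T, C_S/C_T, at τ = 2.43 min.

7.50

The intermediate concentration in a first-order A→B→C sequence is C_S = k₁C_{R0}(e^(−k₁τ) − e^(−k₂τ))/(k₂−k₁).
e^(−k₁τ) = e^(−1.90×2.43) = e^(−4.617) = 0.009882; e^(−k₂τ) = e^(−0.1584) = 0.8535.
C_S = 1.90×3.93/(0.0652−1.90) × (0.009882−0.8535) = (-4.070)×(-0.8436) = 3.433 mol/L.
C_R = C_{R0}e^(−k₁τ) = 0.03884 mol/L, so C_T = C_{R0}−C_R−C_S = 0.4580 mol/L; C_S/C_T = 7.50.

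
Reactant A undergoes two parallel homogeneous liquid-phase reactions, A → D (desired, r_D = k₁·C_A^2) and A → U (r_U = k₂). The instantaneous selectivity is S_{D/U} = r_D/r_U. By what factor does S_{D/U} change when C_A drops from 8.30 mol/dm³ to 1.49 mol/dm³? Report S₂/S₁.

0.0322

S_{D/U} = (k₁/k₂)·C_A^2, so S₂/S₁ = (C_{A,2}/C_{A,1})^2.
= (1.49/8.30)^2 = (0.1795)^2 = 0.0322.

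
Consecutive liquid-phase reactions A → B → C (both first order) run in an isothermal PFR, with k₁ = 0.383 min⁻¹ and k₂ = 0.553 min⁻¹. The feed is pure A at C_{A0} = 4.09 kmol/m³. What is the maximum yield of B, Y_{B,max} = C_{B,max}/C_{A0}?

At the optimum, C_{B,max}/C_{A0} = (k₁/k₂)^[k₂/(k₂−k₁)].
= (0.383/0.553)^(0.553/(0.553−0.383)) = (0.6926)^(3.253) = 0.3027.

0.303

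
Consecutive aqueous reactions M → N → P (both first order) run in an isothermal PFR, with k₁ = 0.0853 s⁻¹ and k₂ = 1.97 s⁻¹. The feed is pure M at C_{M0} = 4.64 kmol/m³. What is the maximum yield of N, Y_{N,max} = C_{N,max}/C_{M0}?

For a first-order series the maximum intermediate yield is C_{N,max}/C_{M0} = (k₁/k₂)^[k₂/(k₂−k₁)].
= (0.0853/1.97)^(1.97/(1.97−0.0853)) = (0.04330)^(1.045) = 0.03756.

0.0376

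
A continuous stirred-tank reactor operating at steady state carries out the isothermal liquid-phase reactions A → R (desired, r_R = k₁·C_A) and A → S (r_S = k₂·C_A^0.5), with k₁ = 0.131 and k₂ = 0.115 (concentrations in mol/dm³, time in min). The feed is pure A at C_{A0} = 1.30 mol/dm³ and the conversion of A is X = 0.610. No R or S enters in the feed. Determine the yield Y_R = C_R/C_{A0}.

Exit C_A = C_{A0}(1−X) = 1.30×0.390 = 0.5070 mol/dm³.
In a CSTR the entire volume is at exit conditions, so r_R = 0.131×0.5070 = 0.06642 and r_S = 0.115×0.5070^0.5 = 0.08188.
Fraction of consumed A going to R: r_R/(r_R+r_S) = 0.4479.
C_R = 0.4479·C_{A0}·X = 0.4479×1.30×0.610 = 0.355 mol/dm³; Y_R = C_R/C_{A0} = 0.273.

0.273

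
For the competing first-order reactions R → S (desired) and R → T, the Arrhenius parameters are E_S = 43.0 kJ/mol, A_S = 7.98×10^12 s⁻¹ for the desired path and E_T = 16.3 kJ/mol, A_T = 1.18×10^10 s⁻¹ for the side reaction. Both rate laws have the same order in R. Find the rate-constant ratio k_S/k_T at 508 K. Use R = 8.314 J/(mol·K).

1.22

k_S/k_T = (A_S/A_T)·exp[−(E_S−E_T)/(RT)] = (A_S/A_T)·exp[(E_T−E_S)/(RT)].
(E_T−E_S)/(RT) = (16.3−43.0)×10³/(8.314×508) = -26700/4224 = -6.322.
k_S/k_T = (7.98×10^12/1.18×10^10)·exp(-6.322) = 676.3 × 0.001797 = 1.22.
Since E_S > E_T, raising the temperature improves selectivity toward S.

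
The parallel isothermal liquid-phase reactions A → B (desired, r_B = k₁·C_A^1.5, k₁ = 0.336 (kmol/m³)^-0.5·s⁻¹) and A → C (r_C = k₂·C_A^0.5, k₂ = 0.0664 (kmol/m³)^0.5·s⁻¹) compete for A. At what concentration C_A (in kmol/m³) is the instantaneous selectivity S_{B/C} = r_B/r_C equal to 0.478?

S_{B/C} = (k₁/k₂)·C_A ⇒ C_A = S·k₂/k₁.
= 0.478×0.0664/0.336 = 0.0945 kmol/m³.

0.0945 kmol/m³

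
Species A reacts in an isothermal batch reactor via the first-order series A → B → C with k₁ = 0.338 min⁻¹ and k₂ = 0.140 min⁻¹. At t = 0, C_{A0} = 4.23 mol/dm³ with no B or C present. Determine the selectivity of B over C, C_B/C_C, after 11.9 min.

Solving the coupled first-order balances gives C_B(t) = [k₁/(k₂−k₁)]·C_{A0}·(e^(−k₁t) − e^(−k₂t)).
e^(−k₁t) = e^(−0.338×11.9) = e^(−4.022) = 0.01791; e^(−k₂t) = e^(−1.666) = 0.1890.
C_B = 0.338×4.23/(0.140−0.338) × (0.01791−0.1890) = (-7.221)×(-0.1711) = 1.235 mol/dm³.
C_A = C_{A0}e^(−k₁t) = 0.07577 mol/dm³, so C_C = C_{A0}−C_A−C_B = 2.919 mol/dm³; C_B/C_C = 0.423.

0.423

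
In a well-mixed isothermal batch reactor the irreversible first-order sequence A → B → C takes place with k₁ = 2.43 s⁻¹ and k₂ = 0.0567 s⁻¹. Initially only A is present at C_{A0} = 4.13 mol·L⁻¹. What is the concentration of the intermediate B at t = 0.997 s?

The intermediate concentration in a first-order A→B→C sequence is C_B = k₁C_{A0}(e^(−k₁t) − e^(−k₂t))/(k₂−k₁).
e^(−k₁t) = e^(−2.43×0.997) = e^(−2.423) = 0.08868; e^(−k₂t) = e^(−0.05653) = 0.9450.
C_B = 2.43×4.13/(0.0567−2.43) × (0.08868−0.9450) = (-4.229)×(-0.8564) = 3.621 mol·L⁻¹.

3.62 mol·L⁻¹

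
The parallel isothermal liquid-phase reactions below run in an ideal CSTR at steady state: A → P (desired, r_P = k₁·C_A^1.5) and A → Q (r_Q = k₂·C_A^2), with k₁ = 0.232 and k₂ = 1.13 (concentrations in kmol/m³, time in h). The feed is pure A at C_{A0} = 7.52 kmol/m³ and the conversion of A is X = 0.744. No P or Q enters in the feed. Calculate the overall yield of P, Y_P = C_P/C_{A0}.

Exit C_A = C_{A0}(1−X) = 7.52×0.256 = 1.925 kmol/m³.
A CSTR operates uniformly at the exit composition, giving r_P = 0.6197 and r_Q = 4.188 (each k·C_A^n at C_A = 1.925).
Fraction of consumed A going to P: r_P/(r_P+r_Q) = 0.1289.
C_P = 0.1289·C_{A0}·X = 0.1289×7.52×0.744 = 0.721 kmol/m³; Y_P = C_P/C_{A0} = 0.0959.

0.0959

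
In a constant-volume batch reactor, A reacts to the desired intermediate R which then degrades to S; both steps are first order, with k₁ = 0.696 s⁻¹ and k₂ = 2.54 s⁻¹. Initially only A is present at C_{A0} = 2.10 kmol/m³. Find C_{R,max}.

Evaluating C_R at t_opt = ln(k₂/k₁)/(k₂−k₁) gives C_{R,max}/C_{A0} = (k₁/k₂)^[k₂/(k₂−k₁)].
= (0.696/2.54)^(2.54/(2.54−0.696)) = (0.2740)^(1.377) = 0.1681.
C_{R,max} = 0.1681×2.10 = 0.353 kmol/m³.

0.353 kmol/m³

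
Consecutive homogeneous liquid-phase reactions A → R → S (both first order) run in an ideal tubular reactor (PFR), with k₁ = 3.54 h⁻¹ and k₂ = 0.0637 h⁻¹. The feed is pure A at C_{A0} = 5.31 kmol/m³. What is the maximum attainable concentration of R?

Evaluating C_R at τ_opt = ln(k₂/k₁)/(k₂−k₁) gives C_{R,max}/C_{A0} = (k₁/k₂)^[k₂/(k₂−k₁)].
= (3.54/0.0637)^(0.0637/(0.0637−3.54)) = (55.57)^(-0.01832) = 0.9290.
C_{R,max} = 0.9290×5.31 = 4.93 kmol/m³.

4.93 kmol/m³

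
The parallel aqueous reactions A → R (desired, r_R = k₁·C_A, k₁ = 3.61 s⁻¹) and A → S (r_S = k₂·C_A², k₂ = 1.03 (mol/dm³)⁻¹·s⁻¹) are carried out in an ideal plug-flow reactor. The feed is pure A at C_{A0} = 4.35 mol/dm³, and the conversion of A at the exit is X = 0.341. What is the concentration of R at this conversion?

C_A = C_{A0}(1−X) = 2.867 mol/dm³.
Along a PFR/batch, dC_R/dC_A = −r_R/(r_R+r_S) = −k₁/(k₁+k₂·C_A).
Integrating from C_{A0} to C_A: C_R = (3.61/1.03)·ln[(3.61+1.03·4.35)/(3.61+1.03·2.87)] = 3.505·ln(8.091/6.563) = 0.7336 mol/dm³.

0.734 mol/dm³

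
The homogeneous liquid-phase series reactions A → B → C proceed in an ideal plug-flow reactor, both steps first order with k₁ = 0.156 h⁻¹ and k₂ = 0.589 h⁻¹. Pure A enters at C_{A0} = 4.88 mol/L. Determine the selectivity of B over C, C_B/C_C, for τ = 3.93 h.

0.534

For first-order series with pure A initially, C_B(τ) = k₁C_{A0}/(k₂−k₁)·(e^(−k₁τ) − e^(−k₂τ)).
e^(−k₁τ) = e^(−0.156×3.93) = e^(−0.6131) = 0.5417; e^(−k₂τ) = e^(−2.315) = 0.09879.
C_B = 0.156×4.88/(0.589−0.156) × (0.5417−0.09879) = 1.758×0.4429 = 0.7787 mol/L.
C_A = C_{A0}e^(−k₁τ) = 2.643 mol/L, so C_C = C_{A0}−C_A−C_B = 1.458 mol/L; C_B/C_C = 0.534.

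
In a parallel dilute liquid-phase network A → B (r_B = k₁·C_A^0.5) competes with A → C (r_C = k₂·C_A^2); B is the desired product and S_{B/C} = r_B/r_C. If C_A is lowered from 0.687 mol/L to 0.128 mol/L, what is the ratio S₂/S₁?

S_{B/C} = (k₁/k₂)·C_A^-1.5, so S₂/S₁ = (C_{A,2}/C_{A,1})^-1.5.
= (0.128/0.687)^(-1.5) = (0.1863)^(-1.5) = 12.4.

12.4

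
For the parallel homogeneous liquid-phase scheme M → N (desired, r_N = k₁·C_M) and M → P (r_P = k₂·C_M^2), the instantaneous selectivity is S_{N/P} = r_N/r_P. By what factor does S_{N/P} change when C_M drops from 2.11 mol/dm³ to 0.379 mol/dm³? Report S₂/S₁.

S_{N/P} = (k₁/k₂)·C_M⁻¹, so S₂/S₁ = (C_{M,2}/C_{M,1})⁻¹.
= 2.11/0.379 = 5.57.

5.57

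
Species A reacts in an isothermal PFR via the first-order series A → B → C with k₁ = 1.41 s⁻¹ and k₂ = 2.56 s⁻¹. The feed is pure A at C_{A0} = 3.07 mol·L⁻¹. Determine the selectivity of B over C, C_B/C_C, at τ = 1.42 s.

The intermediate concentration in a first-order A→B→C sequence is C_B = k₁C_{A0}(e^(−k₁τ) − e^(−k₂τ))/(k₂−k₁).
e^(−k₁τ) = e^(−1.41×1.42) = e^(−2.002) = 0.1350; e^(−k₂τ) = e^(−3.635) = 0.02638.
C_B = 1.41×3.07/(2.56−1.41) × (0.1350−0.02638) = 3.764×0.1087 = 0.4090 mol·L⁻¹.
C_A = C_{A0}e^(−k₁τ) = 0.4146 mol·L⁻¹, so C_C = C_{A0}−C_A−C_B = 2.246 mol·L⁻¹; C_B/C_C = 0.182.

0.182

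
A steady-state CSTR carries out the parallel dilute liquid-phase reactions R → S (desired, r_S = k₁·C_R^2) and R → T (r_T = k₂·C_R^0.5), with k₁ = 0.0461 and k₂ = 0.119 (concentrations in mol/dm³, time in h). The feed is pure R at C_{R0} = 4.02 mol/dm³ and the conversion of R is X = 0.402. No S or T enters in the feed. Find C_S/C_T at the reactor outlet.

1.44

Exit C_R = C_{R0}(1−X) = 4.02×0.598 = 2.404 mol/dm³.
Rates in a CSTR are evaluated at the outlet concentration: r_S = 0.0461×2.404^2 = 0.2664, r_T = 0.119×2.404^0.5 = 0.1845.
Overall selectivity = C_S/C_T = r_Sτ/(r_Tτ) = r_S/r_T = 1.44.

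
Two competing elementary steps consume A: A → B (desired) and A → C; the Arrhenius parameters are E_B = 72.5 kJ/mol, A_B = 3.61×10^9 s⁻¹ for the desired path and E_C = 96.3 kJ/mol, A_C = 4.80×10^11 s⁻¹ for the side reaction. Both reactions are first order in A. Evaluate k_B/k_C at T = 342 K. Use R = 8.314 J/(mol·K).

With equal orders, S_{B/C} = k_B/k_C = (A_B/A_C)·exp[(E_C−E_B)/(RT)].
(E_C−E_B)/(RT) = (96.3−72.5)×10³/(8.314×342) = 23800/2843 = 8.370.
k_B/k_C = (3.61×10^9/4.80×10^11)·exp(8.370) = 0.007521 × 4317 = 32.5.
Since E_B < E_C, lowering the temperature improves selectivity toward B.

32.5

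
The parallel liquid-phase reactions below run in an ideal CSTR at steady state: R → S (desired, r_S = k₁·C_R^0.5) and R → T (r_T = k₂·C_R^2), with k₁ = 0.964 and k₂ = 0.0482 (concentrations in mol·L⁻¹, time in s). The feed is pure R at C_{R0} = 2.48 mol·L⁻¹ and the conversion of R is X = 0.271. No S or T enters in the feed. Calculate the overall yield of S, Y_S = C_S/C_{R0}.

Exit C_R = C_{R0}(1−X) = 2.48×0.729 = 1.808 mol·L⁻¹.
A CSTR operates uniformly at the exit composition, giving r_S = 1.296 and r_T = 0.1575 (each k·C_R^n at C_R = 1.808).
Fraction of consumed R going to S: r_S/(r_S+r_T) = 0.8916.
C_S = 0.8916·C_{R0}·X = 0.8916×2.48×0.271 = 0.599 mol·L⁻¹; Y_S = C_S/C_{R0} = 0.242.

0.242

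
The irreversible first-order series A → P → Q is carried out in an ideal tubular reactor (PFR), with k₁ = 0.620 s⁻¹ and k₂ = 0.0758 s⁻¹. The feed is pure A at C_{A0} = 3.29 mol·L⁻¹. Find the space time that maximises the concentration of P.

For first-order series the maximum of C_P occurs at τ_opt = ln(k₂/k₁)/(k₂−k₁).
= ln(0.0758/0.620)/(0.0758−0.620) = ln(0.1223)/-0.5442 = -2.102/-0.5442 = 3.86 s.

3.86 s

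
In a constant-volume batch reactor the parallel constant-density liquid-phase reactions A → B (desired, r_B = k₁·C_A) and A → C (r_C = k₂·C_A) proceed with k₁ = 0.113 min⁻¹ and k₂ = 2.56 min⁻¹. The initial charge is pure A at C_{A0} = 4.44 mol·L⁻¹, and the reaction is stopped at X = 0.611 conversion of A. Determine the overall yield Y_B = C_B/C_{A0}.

0.0258

C_A = C_{A0}(1−X) = 1.727 mol·L⁻¹.
Both paths are first order in A, so the instantaneous fraction to B is constant: dC_B/d(−C_A) = k₁/(k₁+k₂) = 0.04227.
C_B = 0.04227·(C_{A0}−C_A) = 0.04227×2.713 = 0.115 mol·L⁻¹.
Y_B = C_B/C_{A0} = 0.1147/4.44 = 0.0258.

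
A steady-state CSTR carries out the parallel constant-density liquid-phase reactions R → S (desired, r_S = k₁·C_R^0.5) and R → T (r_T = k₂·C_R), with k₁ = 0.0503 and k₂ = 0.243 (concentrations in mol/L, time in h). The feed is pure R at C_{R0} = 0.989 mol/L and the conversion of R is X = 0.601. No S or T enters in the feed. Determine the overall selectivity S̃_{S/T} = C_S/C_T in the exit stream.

0.330

Exit C_R = C_{R0}(1−X) = 0.989×0.399 = 0.3946 mol/L.
Rates in a CSTR are evaluated at the outlet concentration: r_S = 0.0503×0.3946^0.5 = 0.03160, r_T = 0.243×0.3946 = 0.09589.
Overall selectivity = C_S/C_T = r_Sτ/(r_Tτ) = r_S/r_T = 0.330.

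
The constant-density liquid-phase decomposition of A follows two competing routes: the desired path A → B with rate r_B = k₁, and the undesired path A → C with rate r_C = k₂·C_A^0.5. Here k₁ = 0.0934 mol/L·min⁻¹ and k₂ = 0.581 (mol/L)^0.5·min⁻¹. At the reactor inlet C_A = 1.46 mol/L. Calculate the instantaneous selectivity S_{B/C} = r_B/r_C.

S_{B/C} = r_B/r_C = (k₁)/(k₂·C_A^0.5) = (k₁/k₂)·C_A^-0.5.
= (0.0934) / (0.581×1.460^0.5) = 0.09340/0.7020 = 0.133.

0.133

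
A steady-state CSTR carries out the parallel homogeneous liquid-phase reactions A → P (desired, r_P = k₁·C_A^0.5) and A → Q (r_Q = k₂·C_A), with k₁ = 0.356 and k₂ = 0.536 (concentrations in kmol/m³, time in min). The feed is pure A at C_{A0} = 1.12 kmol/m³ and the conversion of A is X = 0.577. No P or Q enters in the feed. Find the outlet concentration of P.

Exit C_A = C_{A0}(1−X) = 1.12×0.423 = 0.4738 kmol/m³.
A CSTR operates uniformly at the exit composition, giving r_P = 0.2450 and r_Q = 0.2539 (each k·C_A^n at C_A = 0.4738).
Fraction of consumed A going to P: r_P/(r_P+r_Q) = 0.4911.
C_P = 0.4911·C_{A0}·X = 0.4911×1.12×0.577 = 0.317 kmol/m³.

0.317 kmol/m³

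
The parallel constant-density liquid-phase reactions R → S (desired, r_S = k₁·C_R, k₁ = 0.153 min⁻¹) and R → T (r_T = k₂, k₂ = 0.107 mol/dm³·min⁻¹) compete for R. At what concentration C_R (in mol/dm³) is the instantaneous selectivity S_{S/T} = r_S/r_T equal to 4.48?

S_{S/T} = (k₁/k₂)·C_R ⇒ C_R = S·k₂/k₁.
= 4.48×0.107/0.153 = 3.13 mol/dm³.

3.13 mol/dm³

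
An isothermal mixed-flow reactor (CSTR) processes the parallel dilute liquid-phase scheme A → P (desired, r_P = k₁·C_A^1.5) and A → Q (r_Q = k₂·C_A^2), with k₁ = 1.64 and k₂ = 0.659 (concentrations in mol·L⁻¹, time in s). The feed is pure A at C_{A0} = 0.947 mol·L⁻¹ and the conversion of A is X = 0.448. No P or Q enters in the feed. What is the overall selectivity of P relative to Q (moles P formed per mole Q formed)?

Exit C_A = C_{A0}(1−X) = 0.947×0.552 = 0.5227 mol·L⁻¹.
In a CSTR the entire volume is at exit conditions, so r_P = 1.64×0.5227^1.5 = 0.6198 and r_Q = 0.659×0.5227^2 = 0.1801.
Overall selectivity = C_P/C_Q = r_Pτ/(r_Qτ) = r_P/r_Q = 3.44.

3.44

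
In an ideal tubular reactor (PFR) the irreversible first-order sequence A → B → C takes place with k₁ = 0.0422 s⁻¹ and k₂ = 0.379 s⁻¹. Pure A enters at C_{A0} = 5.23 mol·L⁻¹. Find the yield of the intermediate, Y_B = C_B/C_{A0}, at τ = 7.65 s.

The intermediate concentration in a first-order A→B→C sequence is C_B = k₁C_{A0}(e^(−k₁τ) − e^(−k₂τ))/(k₂−k₁).
e^(−k₁τ) = e^(−0.0422×7.65) = e^(−0.3228) = 0.7241; e^(−k₂τ) = e^(−2.899) = 0.05506.
C_B = 0.0422×5.23/(0.379−0.0422) × (0.7241−0.05506) = 0.6553×0.6690 = 0.4384 mol·L⁻¹.
Y_B = C_B/C_{A0} = 0.4384/5.23 = 0.0838.

0.0838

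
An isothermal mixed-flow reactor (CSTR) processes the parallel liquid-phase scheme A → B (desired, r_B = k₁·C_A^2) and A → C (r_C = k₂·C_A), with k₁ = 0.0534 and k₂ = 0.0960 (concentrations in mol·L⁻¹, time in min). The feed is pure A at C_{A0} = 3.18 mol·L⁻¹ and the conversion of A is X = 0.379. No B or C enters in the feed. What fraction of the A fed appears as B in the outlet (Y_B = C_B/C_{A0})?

Exit C_A = C_{A0}(1−X) = 3.18×0.621 = 1.975 mol·L⁻¹.
In a CSTR the entire volume is at exit conditions, so r_B = 0.0534×1.975^2 = 0.2082 and r_C = 0.0960×1.975 = 0.1896.
Fraction of consumed A going to B: r_B/(r_B+r_C) = 0.5235.
C_B = 0.5235·C_{A0}·X = 0.5235×3.18×0.379 = 0.631 mol·L⁻¹; Y_B = C_B/C_{A0} = 0.198.

0.198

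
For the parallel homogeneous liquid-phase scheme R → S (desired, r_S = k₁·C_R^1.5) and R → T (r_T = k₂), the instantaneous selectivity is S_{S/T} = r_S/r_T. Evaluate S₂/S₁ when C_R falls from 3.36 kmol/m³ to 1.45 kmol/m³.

0.283

S_{S/T} = (k₁/k₂)·C_R^1.5, so S₂/S₁ = (C_{R,2}/C_{R,1})^1.5.
= (1.45/3.36)^1.5 = (0.4315)^1.5 = 0.283.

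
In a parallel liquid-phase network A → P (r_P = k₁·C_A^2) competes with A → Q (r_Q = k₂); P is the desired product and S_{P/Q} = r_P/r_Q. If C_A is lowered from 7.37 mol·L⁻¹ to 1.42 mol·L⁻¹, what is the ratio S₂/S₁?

S_{P/Q} = (k₁/k₂)·C_A^2, so S₂/S₁ = (C_{A,2}/C_{A,1})^2.
= (1.42/7.37)^2 = (0.1927)^2 = 0.0371.
Selectivity toward P falls as C_A falls — high-concentration operation is favoured.

0.0371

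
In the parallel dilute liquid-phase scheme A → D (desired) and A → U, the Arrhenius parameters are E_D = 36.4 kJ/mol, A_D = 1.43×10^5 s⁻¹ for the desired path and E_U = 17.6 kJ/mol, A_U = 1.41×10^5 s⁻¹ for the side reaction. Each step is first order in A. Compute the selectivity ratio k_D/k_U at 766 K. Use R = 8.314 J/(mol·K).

With equal orders, S_{D/U} = k_D/k_U = (A_D/A_U)·exp[(E_U−E_D)/(RT)].
(E_U−E_D)/(RT) = (17.6−36.4)×10³/(8.314×766) = -18800/6369 = -2.952.
k_D/k_U = (1.43×10^5/1.41×10^5)·exp(-2.952) = 1.014 × 0.05223 = 0.0530.

0.0530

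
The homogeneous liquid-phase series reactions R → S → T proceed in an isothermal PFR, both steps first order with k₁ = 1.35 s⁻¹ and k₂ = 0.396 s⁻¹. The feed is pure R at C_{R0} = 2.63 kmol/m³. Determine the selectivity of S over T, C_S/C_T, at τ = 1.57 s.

2.04

The intermediate concentration in a first-order A→B→C sequence is C_S = k₁C_{R0}(e^(−k₁τ) − e^(−k₂τ))/(k₂−k₁).
e^(−k₁τ) = e^(−1.35×1.57) = e^(−2.120) = 0.1201; e^(−k₂τ) = e^(−0.6217) = 0.5370.
C_S = 1.35×2.63/(0.396−1.35) × (0.1201−0.5370) = (-3.722)×(-0.4169) = 1.552 kmol/m³.
C_R = C_{R0}e^(−k₁τ) = 0.3158 kmol/m³, so C_T = C_{R0}−C_R−C_S = 0.7625 kmol/m³; C_S/C_T = 2.04.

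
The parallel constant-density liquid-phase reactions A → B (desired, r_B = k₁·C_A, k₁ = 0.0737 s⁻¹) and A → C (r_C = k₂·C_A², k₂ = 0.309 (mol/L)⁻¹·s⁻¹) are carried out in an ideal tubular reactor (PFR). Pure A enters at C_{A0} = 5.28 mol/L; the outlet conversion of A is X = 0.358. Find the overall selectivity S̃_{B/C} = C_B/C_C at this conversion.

C_A = C_{A0}(1−X) = 3.390 mol/L.
Along a PFR/batch, dC_B/dC_A = −r_B/(r_B+r_C) = −k₁/(k₁+k₂·C_A).
Integrating from C_{A0} to C_A: C_B = (0.0737/0.309)·ln[(0.0737+0.309·5.28)/(0.0737+0.309·3.39)] = 0.2385·ln(1.705/1.121) = 0.1000 mol/L.
C_C = (C_{A0}−C_A)−C_B = 1.790 mol/L; S̃_{B/C} = 0.1000/1.790 = 0.0559.

0.0559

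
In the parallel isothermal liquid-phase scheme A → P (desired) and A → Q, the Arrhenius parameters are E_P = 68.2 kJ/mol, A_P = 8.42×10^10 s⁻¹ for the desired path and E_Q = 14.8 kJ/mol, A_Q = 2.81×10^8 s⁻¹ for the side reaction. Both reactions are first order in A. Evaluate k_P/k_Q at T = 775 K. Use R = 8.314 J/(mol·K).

With equal orders, S_{P/Q} = k_P/k_Q = (A_P/A_Q)·exp[(E_Q−E_P)/(RT)].
(E_Q−E_P)/(RT) = (14.8−68.2)×10³/(8.314×775) = -53400/6443 = -8.288.
k_P/k_Q = (8.42×10^10/2.81×10^8)·exp(-8.288) = 299.6 × 2.516×10^-4 = 0.0754.

0.0754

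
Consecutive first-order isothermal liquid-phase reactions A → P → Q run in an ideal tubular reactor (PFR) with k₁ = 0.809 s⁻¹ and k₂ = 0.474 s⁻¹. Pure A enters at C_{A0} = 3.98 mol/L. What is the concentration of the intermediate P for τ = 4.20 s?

0.991 mol/L

For first-order series with pure A initially, C_P(τ) = k₁C_{A0}/(k₂−k₁)·(e^(−k₁τ) − e^(−k₂τ)).
e^(−k₁τ) = e^(−0.809×4.20) = e^(−3.398) = 0.03345; e^(−k₂τ) = e^(−1.991) = 0.1366.
C_P = 0.809×3.98/(0.474−0.809) × (0.03345−0.1366) = (-9.611)×(-0.1031) = 0.9913 mol/L.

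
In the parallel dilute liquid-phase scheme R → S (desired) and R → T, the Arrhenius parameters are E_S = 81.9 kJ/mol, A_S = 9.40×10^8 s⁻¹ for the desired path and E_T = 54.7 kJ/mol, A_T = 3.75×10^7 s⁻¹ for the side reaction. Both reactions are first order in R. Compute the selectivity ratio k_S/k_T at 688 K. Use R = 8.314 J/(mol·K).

0.216

With equal orders, S_{S/T} = k_S/k_T = (A_S/A_T)·exp[(E_T−E_S)/(RT)].
(E_T−E_S)/(RT) = (54.7−81.9)×10³/(8.314×688) = -27200/5720 = -4.755.
k_S/k_T = (9.40×10^8/3.75×10^7)·exp(-4.755) = 25.07 × 0.008607 = 0.216.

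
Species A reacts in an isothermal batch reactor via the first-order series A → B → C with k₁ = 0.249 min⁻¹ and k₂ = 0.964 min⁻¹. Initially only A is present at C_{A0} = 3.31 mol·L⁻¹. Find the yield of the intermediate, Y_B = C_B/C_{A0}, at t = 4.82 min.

0.102

For first-order series with pure A initially, C_B(t) = k₁C_{A0}/(k₂−k₁)·(e^(−k₁t) − e^(−k₂t)).
e^(−k₁t) = e^(−0.249×4.82) = e^(−1.200) = 0.3011; e^(−k₂t) = e^(−4.646) = 0.009595.
C_B = 0.249×3.31/(0.964−0.249) × (0.3011−0.009595) = 1.153×0.2915 = 0.3361 mol·L⁻¹.
Y_B = C_B/C_{A0} = 0.3361/3.31 = 0.102.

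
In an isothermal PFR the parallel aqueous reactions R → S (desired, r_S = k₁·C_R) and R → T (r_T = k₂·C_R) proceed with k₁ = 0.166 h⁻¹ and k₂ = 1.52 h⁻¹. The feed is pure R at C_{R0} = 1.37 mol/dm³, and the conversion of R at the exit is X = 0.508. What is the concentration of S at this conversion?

0.0685 mol/dm³

C_R = C_{R0}(1−X) = 0.6740 mol/dm³.
Both paths are first order in R, so the instantaneous fraction to S is constant: dC_S/d(−C_R) = k₁/(k₁+k₂) = 0.09846.
C_S = 0.09846·(C_{R0}−C_R) = 0.09846×0.6960 = 0.0685 mol/dm³.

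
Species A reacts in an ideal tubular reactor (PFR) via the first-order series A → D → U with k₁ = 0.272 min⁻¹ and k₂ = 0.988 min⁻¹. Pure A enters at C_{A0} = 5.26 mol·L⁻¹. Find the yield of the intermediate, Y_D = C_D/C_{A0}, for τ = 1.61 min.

0.168

Solving the coupled first-order balances gives C_D(τ) = [k₁/(k₂−k₁)]·C_{A0}·(e^(−k₁τ) − e^(−k₂τ)).
e^(−k₁τ) = e^(−0.272×1.61) = e^(−0.4379) = 0.6454; e^(−k₂τ) = e^(−1.591) = 0.2038.
C_D = 0.272×5.26/(0.988−0.272) × (0.6454−0.2038) = 1.998×0.4416 = 0.8824 mol·L⁻¹.
Y_D = C_D/C_{A0} = 0.8824/5.26 = 0.168.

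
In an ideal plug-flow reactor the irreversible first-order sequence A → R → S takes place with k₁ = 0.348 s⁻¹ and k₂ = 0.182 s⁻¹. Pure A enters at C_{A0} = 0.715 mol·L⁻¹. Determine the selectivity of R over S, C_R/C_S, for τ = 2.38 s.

For first-order series with pure A initially, C_R(τ) = k₁C_{A0}/(k₂−k₁)·(e^(−k₁τ) − e^(−k₂τ)).
e^(−k₁τ) = e^(−0.348×2.38) = e^(−0.8282) = 0.4368; e^(−k₂τ) = e^(−0.4332) = 0.6485.
C_R = 0.348×0.715/(0.182−0.348) × (0.4368−0.6485) = (-1.499)×(-0.2116) = 0.3172 mol·L⁻¹.
C_A = C_{A0}e^(−k₁τ) = 0.3123 mol·L⁻¹, so C_S = C_{A0}−C_A−C_R = 0.08545 mol·L⁻¹; C_R/C_S = 3.71.

3.71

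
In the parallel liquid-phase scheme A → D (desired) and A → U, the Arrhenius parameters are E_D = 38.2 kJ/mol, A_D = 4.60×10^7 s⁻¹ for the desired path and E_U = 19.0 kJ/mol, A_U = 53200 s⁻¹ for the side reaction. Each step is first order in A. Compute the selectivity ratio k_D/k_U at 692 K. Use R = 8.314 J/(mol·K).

30.7

Since both paths have the same order in A, the concentration cancels and S_{D/U} = k_D/k_U = (A_D/A_U)·exp[(E_U−E_D)/(RT)].
(E_U−E_D)/(RT) = (19.0−38.2)×10³/(8.314×692) = -19200/5753 = -3.337.
k_D/k_U = (4.60×10^7/53200)·exp(-3.337) = 864.7 × 0.03554 = 30.7.
Since E_D > E_U, raising the temperature improves selectivity toward D.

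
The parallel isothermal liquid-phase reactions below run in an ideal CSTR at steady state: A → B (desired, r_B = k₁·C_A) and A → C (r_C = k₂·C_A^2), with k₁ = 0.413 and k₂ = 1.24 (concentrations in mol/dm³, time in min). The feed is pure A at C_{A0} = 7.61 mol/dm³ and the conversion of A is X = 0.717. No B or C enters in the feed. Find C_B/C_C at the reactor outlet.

0.155

Exit C_A = C_{A0}(1−X) = 7.61×0.283 = 2.154 mol/dm³.
In a CSTR the entire volume is at exit conditions, so r_B = 0.413×2.154 = 0.8894 and r_C = 1.24×2.154^2 = 5.751.
Overall selectivity = C_B/C_C = r_Bτ/(r_Cτ) = r_B/r_C = 0.155.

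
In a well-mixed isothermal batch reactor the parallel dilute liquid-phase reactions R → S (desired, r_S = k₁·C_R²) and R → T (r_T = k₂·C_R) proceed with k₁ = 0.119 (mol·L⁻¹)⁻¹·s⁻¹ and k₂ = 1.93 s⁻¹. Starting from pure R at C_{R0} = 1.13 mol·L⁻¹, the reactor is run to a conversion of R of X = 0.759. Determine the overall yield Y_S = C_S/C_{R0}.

C_R = C_{R0}(1−X) = 0.2723 mol·L⁻¹.
Along a PFR/batch, dC_T/dC_R = −r_T/(r_S+r_T) = −k₂/(k₂+k₁·C_R).
Integrating from C_{R0} to C_R: C_T = (1.93/0.119)·ln[(1.93+0.119·1.13)/(1.93+0.119·0.272)] = 16.22·ln(2.064/1.962) = 0.8223 mol·L⁻¹.
Then C_S = (C_{R0}−C_R) − C_T = 0.8577 − 0.8223 = 0.03537 mol·L⁻¹.
Y_S = C_S/C_{R0} = 0.03537/1.13 = 0.0313.

0.0313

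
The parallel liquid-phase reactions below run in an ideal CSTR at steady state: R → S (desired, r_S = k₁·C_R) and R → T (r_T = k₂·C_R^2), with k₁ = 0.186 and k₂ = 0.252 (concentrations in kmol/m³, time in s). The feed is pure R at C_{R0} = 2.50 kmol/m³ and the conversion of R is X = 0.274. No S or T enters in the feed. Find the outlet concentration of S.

0.198 kmol/m³

Exit C_R = C_{R0}(1−X) = 2.50×0.726 = 1.815 kmol/m³.
In a CSTR the entire volume is at exit conditions, so r_S = 0.186×1.815 = 0.3376 and r_T = 0.252×1.815^2 = 0.8301.
Fraction of consumed R going to S: r_S/(r_S+r_T) = 0.2891.
C_S = 0.2891·C_{R0}·X = 0.2891×2.50×0.274 = 0.198 kmol/m³.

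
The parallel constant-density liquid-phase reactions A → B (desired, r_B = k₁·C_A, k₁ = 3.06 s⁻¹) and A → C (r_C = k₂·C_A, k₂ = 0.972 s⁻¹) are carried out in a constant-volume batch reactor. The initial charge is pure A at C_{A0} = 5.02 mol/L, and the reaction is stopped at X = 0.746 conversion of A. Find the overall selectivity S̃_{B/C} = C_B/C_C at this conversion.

3.15

C_A = C_{A0}(1−X) = 1.275 mol/L.
Both paths are first order in A, so the instantaneous fraction to B is constant: dC_B/d(−C_A) = k₁/(k₁+k₂) = 0.7589.
C_B = 0.7589·(C_{A0}−C_A) = 0.7589×3.745 = 2.84 mol/L.
C_C = (C_{A0}−C_A)−C_B = 0.9028 mol/L; S̃_{B/C} = 2.842/0.9028 = 3.15.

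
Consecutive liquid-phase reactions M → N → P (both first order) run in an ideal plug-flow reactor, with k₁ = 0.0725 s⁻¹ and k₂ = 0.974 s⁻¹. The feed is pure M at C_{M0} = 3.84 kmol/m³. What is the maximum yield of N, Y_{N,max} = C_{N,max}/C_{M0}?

At the optimum, C_{N,max}/C_{M0} = (k₁/k₂)^[k₂/(k₂−k₁)].
= (0.0725/0.974)^(0.974/(0.974−0.0725)) = (0.07444)^(1.080) = 0.06040.

0.0604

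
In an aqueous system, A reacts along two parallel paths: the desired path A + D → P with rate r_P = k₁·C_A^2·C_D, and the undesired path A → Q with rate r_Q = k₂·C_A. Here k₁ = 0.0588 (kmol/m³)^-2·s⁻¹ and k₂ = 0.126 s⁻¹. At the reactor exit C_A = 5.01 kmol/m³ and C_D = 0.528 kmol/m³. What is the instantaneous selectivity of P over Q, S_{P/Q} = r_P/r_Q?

1.23

S_{P/Q} = r_P/r_Q = (k₁·C_A^2·C_D)/(k₂·C_A) = (k₁/k₂)·C_A·C_D.
= (0.0588×5.010^2×0.5280) / (0.126×5.010) = 0.7793/0.6313 = 1.23.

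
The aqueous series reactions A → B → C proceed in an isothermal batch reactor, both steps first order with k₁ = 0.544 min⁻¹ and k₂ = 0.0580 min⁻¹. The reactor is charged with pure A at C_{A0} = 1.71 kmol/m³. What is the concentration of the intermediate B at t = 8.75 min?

1.14 kmol/m³

Solving the coupled first-order balances gives C_B(t) = [k₁/(k₂−k₁)]·C_{A0}·(e^(−k₁t) − e^(−k₂t)).
e^(−k₁t) = e^(−0.544×8.75) = e^(−4.760) = 0.008566; e^(−k₂t) = e^(−0.5075) = 0.6020.
C_B = 0.544×1.71/(0.0580−0.544) × (0.008566−0.6020) = (-1.914)×(-0.5934) = 1.136 kmol/m³.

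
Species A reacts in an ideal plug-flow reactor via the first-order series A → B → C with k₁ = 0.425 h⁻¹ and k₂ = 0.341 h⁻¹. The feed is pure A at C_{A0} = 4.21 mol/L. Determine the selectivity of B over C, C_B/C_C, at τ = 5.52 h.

0.462

The intermediate concentration in a first-order A→B→C sequence is C_B = k₁C_{A0}(e^(−k₁τ) − e^(−k₂τ))/(k₂−k₁).
e^(−k₁τ) = e^(−0.425×5.52) = e^(−2.346) = 0.09575; e^(−k₂τ) = e^(−1.882) = 0.1522.
C_B = 0.425×4.21/(0.341−0.425) × (0.09575−0.1522) = (-21.30)×(-0.05649) = 1.203 mol/L.
C_A = C_{A0}e^(−k₁τ) = 0.4031 mol/L, so C_C = C_{A0}−C_A−C_B = 2.604 mol/L; C_B/C_C = 0.462.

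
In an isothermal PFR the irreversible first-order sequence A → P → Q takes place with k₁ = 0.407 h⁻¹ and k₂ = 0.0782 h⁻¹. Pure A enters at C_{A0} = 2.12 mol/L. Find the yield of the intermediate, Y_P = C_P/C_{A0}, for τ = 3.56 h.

For first-order series with pure A initially, C_P(τ) = k₁C_{A0}/(k₂−k₁)·(e^(−k₁τ) − e^(−k₂τ)).
e^(−k₁τ) = e^(−0.407×3.56) = e^(−1.449) = 0.2348; e^(−k₂τ) = e^(−0.2784) = 0.7570.
C_P = 0.407×2.12/(0.0782−0.407) × (0.2348−0.7570) = (-2.624)×(-0.5222) = 1.370 mol/L.
Y_P = C_P/C_{A0} = 1.370/2.12 = 0.646.

0.646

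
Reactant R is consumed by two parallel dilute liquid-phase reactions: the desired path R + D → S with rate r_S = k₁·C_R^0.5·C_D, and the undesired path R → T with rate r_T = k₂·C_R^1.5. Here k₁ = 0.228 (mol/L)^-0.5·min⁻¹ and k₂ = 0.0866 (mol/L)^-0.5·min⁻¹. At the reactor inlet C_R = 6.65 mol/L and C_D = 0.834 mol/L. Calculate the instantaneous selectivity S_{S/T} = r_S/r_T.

0.330

S_{S/T} = r_S/r_T = (k₁·C_R^0.5·C_D)/(k₂·C_R^1.5) = (k₁/k₂)·C_R⁻¹·C_D.
= (0.228×6.650^0.5×0.8340) / (0.0866×6.650^1.5) = 0.4904/1.485 = 0.330.
The undesired path is higher order in R, so low C_R (CSTR or dilute feed) favours S.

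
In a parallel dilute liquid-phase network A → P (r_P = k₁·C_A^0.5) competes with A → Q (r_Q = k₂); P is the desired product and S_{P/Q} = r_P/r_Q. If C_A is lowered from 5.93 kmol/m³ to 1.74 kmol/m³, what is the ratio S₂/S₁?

S_{P/Q} = (k₁/k₂)·C_A^0.5, so S₂/S₁ = (C_{A,2}/C_{A,1})^0.5.
= (1.74/5.93)^0.5 = (0.2934)^0.5 = 0.542.
Selectivity toward P falls as C_A falls — high-concentration operation is favoured.

0.542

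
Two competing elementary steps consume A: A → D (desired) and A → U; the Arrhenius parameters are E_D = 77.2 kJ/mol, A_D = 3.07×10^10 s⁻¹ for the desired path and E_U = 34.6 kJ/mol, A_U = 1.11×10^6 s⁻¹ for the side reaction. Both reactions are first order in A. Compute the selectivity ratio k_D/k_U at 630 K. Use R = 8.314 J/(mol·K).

k_D/k_U = (A_D/A_U)·exp[−(E_D−E_U)/(RT)] = (A_D/A_U)·exp[(E_U−E_D)/(RT)].
(E_U−E_D)/(RT) = (34.6−77.2)×10³/(8.314×630) = -42600/5238 = -8.133.
k_D/k_U = (3.07×10^10/1.11×10^6)·exp(-8.133) = 27658 × 2.936×10^-4 = 8.12.
Since E_D > E_U, raising the temperature improves selectivity toward D.

8.12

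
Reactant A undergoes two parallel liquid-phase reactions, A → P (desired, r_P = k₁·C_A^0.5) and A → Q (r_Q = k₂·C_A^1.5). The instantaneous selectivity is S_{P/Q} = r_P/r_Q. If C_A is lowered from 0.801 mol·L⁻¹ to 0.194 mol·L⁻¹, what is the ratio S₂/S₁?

S_{P/Q} = (k₁/k₂)·C_A⁻¹, so S₂/S₁ = (C_{A,2}/C_{A,1})⁻¹.
= 0.801/0.194 = 4.13.

4.13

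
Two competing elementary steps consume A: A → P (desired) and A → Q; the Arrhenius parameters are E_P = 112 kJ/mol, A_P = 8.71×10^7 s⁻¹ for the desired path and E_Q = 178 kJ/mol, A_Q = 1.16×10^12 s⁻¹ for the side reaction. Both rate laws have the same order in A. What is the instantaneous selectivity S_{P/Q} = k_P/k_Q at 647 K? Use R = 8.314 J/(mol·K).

16.0

With equal orders, S_{P/Q} = k_P/k_Q = (A_P/A_Q)·exp[(E_Q−E_P)/(RT)].
(E_Q−E_P)/(RT) = (178−112)×10³/(8.314×647) = 66000/5379 = 12.27.
k_P/k_Q = (8.71×10^7/1.16×10^12)·exp(12.27) = 7.509×10^-5 × 2.131×10^5 = 16.0.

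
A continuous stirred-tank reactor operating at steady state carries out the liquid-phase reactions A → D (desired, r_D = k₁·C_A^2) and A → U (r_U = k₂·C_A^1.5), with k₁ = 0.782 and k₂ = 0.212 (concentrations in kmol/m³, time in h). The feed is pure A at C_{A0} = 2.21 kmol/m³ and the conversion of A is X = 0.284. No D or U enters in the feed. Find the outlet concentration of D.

0.516 kmol/m³

Exit C_A = C_{A0}(1−X) = 2.21×0.716 = 1.582 kmol/m³.
Rates in a CSTR are evaluated at the outlet concentration: r_D = 0.782×1.582^2 = 1.958, r_U = 0.212×1.582^1.5 = 0.4220.
Fraction of consumed A going to D: r_D/(r_D+r_U) = 0.8227.
C_D = 0.8227·C_{A0}·X = 0.8227×2.21×0.284 = 0.516 kmol/m³.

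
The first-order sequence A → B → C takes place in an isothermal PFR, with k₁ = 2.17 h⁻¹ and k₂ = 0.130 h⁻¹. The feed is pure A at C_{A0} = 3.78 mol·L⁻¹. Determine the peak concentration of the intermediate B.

Evaluating C_B at τ_opt = ln(k₂/k₁)/(k₂−k₁) gives C_{B,max}/C_{A0} = (k₁/k₂)^[k₂/(k₂−k₁)].
= (2.17/0.130)^(0.130/(0.130−2.17)) = (16.69)^(-0.06373) = 0.8358.
C_{B,max} = 0.8358×3.78 = 3.16 mol·L⁻¹.

3.16 mol·L⁻¹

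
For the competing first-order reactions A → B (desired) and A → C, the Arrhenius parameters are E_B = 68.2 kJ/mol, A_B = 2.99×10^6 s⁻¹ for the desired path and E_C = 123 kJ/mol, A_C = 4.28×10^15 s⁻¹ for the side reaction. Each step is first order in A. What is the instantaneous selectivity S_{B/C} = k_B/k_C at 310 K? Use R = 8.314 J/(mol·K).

1.20

k_B/k_C = (A_B/A_C)·exp[−(E_B−E_C)/(RT)] = (A_B/A_C)·exp[(E_C−E_B)/(RT)].
(E_C−E_B)/(RT) = (123−68.2)×10³/(8.314×310) = 54800/2577 = 21.26.
k_B/k_C = (2.99×10^6/4.28×10^15)·exp(21.26) = 6.986×10^-10 × 1.714×10^9 = 1.20.
Since E_B < E_C, lowering the temperature improves selectivity toward B.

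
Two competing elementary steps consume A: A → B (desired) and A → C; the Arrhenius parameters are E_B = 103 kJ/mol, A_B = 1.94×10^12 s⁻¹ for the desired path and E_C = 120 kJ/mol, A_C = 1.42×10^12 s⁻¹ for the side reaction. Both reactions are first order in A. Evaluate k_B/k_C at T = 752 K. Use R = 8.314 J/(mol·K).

k_B/k_C = (A_B/A_C)·exp[−(E_B−E_C)/(RT)] = (A_B/A_C)·exp[(E_C−E_B)/(RT)].
(E_C−E_B)/(RT) = (120−103)×10³/(8.314×752) = 17000/6252 = 2.719.
k_B/k_C = (1.94×10^12/1.42×10^12)·exp(2.719) = 1.366 × 15.17 = 20.7.
Since E_B < E_C, lowering the temperature improves selectivity toward B.

20.7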